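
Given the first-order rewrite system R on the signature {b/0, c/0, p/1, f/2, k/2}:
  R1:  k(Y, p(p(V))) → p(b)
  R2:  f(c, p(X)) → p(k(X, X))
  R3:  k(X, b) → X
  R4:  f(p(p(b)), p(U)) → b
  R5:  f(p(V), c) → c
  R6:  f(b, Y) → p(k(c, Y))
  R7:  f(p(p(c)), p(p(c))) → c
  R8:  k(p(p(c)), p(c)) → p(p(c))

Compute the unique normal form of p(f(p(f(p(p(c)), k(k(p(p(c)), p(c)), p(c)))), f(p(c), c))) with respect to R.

p(c)

1. p(f(p(f(p(p(c)), k(k(p(p(c)), p(c)), p(c)))), f(p(c), c)))  →  p(f(p(f(p(p(c)), k(p(p(c)), p(c)))), f(p(c), c)))   [R8 at 1.1.1.2.1]
2. p(f(p(f(p(p(c)), k(p(p(c)), p(c)))), f(p(c), c)))  →  p(f(p(f(p(p(c)), p(p(c)))), f(p(c), c)))   [R8 at 1.1.1.2]
3. p(f(p(f(p(p(c)), p(p(c)))), f(p(c), c)))  →  p(f(p(c), f(p(c), c)))   [R7 at 1.1.1]
4. p(f(p(c), f(p(c), c)))  →  p(f(p(c), c))   [R5 at 1.2]
5. p(f(p(c), c))  →  p(c)   [R5 at 1]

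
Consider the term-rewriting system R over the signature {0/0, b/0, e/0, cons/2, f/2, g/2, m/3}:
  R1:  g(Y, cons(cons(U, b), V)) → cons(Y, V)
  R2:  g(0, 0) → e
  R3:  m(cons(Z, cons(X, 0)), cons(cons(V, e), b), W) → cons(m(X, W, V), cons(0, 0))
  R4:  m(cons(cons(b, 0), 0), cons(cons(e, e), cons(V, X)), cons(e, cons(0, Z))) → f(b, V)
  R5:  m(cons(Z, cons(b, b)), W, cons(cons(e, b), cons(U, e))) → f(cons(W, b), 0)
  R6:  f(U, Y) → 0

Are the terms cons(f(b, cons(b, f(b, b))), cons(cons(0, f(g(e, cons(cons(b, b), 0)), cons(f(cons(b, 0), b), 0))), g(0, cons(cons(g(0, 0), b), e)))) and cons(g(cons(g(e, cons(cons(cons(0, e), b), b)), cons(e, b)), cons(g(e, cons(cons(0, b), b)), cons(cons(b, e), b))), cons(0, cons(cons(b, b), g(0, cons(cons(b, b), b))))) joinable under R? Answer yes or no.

Reduce t₁ = cons(f(b, cons(b, f(b, b))), cons(cons(0, f(g(e, cons(cons(b, b), 0)), cons(f(cons(b, 0), b), 0))), g(0, cons(cons(g(0, 0), b), e)))):
1. cons(f(b, cons(b, f(b, b))), cons(cons(0, f(g(e, cons(cons(b, b), 0)), cons(f(cons(b, 0), b), 0))), g(0, cons(cons(g(0, 0), b), e))))  →  cons(0, cons(cons(0, f(g(e, cons(cons(b, b), 0)), cons(f(cons(b, 0), b), 0))), g(0, cons(cons(g(0, 0), b), e))))   [R6 at 1]
2. cons(0, cons(cons(0, f(g(e, cons(cons(b, b), 0)), cons(f(cons(b, 0), b), 0))), g(0, cons(cons(g(0, 0), b), e))))  →  cons(0, cons(cons(0, 0), g(0, cons(cons(g(0, 0), b), e))))   [R6 at 2.1.2]
3. cons(0, cons(cons(0, 0), g(0, cons(cons(g(0, 0), b), e))))  →  cons(0, cons(cons(0, 0), cons(0, e)))   [R1 at 2.2]

Reduce t₂ = cons(g(cons(g(e, cons(cons(cons(0, e), b), b)), cons(e, b)), cons(g(e, cons(cons(0, b), b)), cons(cons(b, e), b))), cons(0, cons(cons(b, b), g(0, cons(cons(b, b), b))))):
1. cons(g(cons(g(e, cons(cons(cons(0, e), b), b)), cons(e, b)), cons(g(e, cons(cons(0, b), b)), cons(cons(b, e), b))), cons(0, cons(cons(b, b), g(0, cons(cons(b, b), b)))))  →  cons(g(cons(cons(e, b), cons(e, b)), cons(g(e, cons(cons(0, b), b)), cons(cons(b, e), b))), cons(0, cons(cons(b, b), g(0, cons(cons(b, b), b)))))   [R1 at 1.1.1]
2. cons(g(cons(cons(e, b), cons(e, b)), cons(g(e, cons(cons(0, b), b)), cons(cons(b, e), b))), cons(0, cons(cons(b, b), g(0, cons(cons(b, b), b)))))  →  cons(g(cons(cons(e, b), cons(e, b)), cons(cons(e, b), cons(cons(b, e), b))), cons(0, cons(cons(b, b), g(0, cons(cons(b, b), b)))))   [R1 at 1.2.1]
3. cons(g(cons(cons(e, b), cons(e, b)), cons(cons(e, b), cons(cons(b, e), b))), cons(0, cons(cons(b, b), g(0, cons(cons(b, b), b)))))  →  cons(cons(cons(cons(e, b), cons(e, b)), cons(cons(b, e), b)), cons(0, cons(cons(b, b), g(0, cons(cons(b, b), b)))))   [R1 at 1]
4. cons(cons(cons(cons(e, b), cons(e, b)), cons(cons(b, e), b)), cons(0, cons(cons(b, b), g(0, cons(cons(b, b), b)))))  →  cons(cons(cons(cons(e, b), cons(e, b)), cons(cons(b, e), b)), cons(0, cons(cons(b, b), cons(0, b))))   [R1 at 2.2.2]

no — NF(t₁) = cons(0, cons(cons(0, 0), cons(0, e))), NF(t₂) = cons(cons(cons(cons(e, b), cons(e, b)), cons(cons(b, e), b)), cons(0, cons(cons(b, b), cons(0, b))))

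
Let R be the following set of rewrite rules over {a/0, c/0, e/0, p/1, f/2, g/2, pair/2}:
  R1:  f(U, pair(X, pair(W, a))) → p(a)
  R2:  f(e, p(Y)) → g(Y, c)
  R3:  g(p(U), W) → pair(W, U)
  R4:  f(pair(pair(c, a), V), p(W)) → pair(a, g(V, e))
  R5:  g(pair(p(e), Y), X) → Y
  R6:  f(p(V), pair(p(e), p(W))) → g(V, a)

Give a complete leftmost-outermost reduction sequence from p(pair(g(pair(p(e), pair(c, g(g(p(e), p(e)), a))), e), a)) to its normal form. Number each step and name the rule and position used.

1. p(pair(g(pair(p(e), pair(c, g(g(p(e), p(e)), a))), e), a))  →  p(pair(pair(c, g(g(p(e), p(e)), a)), a))   [R5 at 1.1]
2. p(pair(pair(c, g(g(p(e), p(e)), a)), a))  →  p(pair(pair(c, g(pair(p(e), e), a)), a))   [R3 at 1.1.2.1]
3. p(pair(pair(c, g(pair(p(e), e), a)), a))  →  p(pair(pair(c, e), a))   [R5 at 1.1.2]

p(pair(pair(c, e), a))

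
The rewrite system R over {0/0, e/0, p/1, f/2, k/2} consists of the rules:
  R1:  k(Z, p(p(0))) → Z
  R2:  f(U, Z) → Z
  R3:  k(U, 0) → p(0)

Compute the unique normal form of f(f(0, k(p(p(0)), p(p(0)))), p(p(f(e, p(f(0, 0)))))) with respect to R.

1. f(f(0, k(p(p(0)), p(p(0)))), p(p(f(e, p(f(0, 0))))))  →  p(p(f(e, p(f(0, 0)))))   [R2 at ε]
2. p(p(f(e, p(f(0, 0)))))  →  p(p(p(f(0, 0))))   [R2 at 1.1]
3. p(p(p(f(0, 0))))  →  p(p(p(0)))   [R2 at 1.1.1]

p(p(p(0)))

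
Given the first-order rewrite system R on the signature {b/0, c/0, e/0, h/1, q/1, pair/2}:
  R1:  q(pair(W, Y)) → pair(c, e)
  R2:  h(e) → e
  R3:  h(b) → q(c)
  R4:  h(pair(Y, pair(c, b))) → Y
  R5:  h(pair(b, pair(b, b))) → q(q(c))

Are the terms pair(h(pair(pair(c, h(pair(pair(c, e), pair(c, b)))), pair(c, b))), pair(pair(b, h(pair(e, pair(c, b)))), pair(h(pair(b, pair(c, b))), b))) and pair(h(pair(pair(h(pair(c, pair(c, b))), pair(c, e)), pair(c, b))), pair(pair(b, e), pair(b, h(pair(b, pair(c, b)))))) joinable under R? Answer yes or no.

Reduce t₁ = pair(h(pair(pair(c, h(pair(pair(c, e), pair(c, b)))), pair(c, b))), pair(pair(b, h(pair(e, pair(c, b)))), pair(h(pair(b, pair(c, b))), b))):
1. pair(h(pair(pair(c, h(pair(pair(c, e), pair(c, b)))), pair(c, b))), pair(pair(b, h(pair(e, pair(c, b)))), pair(h(pair(b, pair(c, b))), b)))  →  pair(pair(c, h(pair(pair(c, e), pair(c, b)))), pair(pair(b, h(pair(e, pair(c, b)))), pair(h(pair(b, pair(c, b))), b)))   [R4 at 1]
2. pair(pair(c, h(pair(pair(c, e), pair(c, b)))), pair(pair(b, h(pair(e, pair(c, b)))), pair(h(pair(b, pair(c, b))), b)))  →  pair(pair(c, pair(c, e)), pair(pair(b, h(pair(e, pair(c, b)))), pair(h(pair(b, pair(c, b))), b)))   [R4 at 1.2]
3. pair(pair(c, pair(c, e)), pair(pair(b, h(pair(e, pair(c, b)))), pair(h(pair(b, pair(c, b))), b)))  →  pair(pair(c, pair(c, e)), pair(pair(b, e), pair(h(pair(b, pair(c, b))), b)))   [R4 at 2.1.2]
4. pair(pair(c, pair(c, e)), pair(pair(b, e), pair(h(pair(b, pair(c, b))), b)))  →  pair(pair(c, pair(c, e)), pair(pair(b, e), pair(b, b)))   [R4 at 2.2.1]

Reduce t₂ = pair(h(pair(pair(h(pair(c, pair(c, b))), pair(c, e)), pair(c, b))), pair(pair(b, e), pair(b, h(pair(b, pair(c, b)))))):
1. pair(h(pair(pair(h(pair(c, pair(c, b))), pair(c, e)), pair(c, b))), pair(pair(b, e), pair(b, h(pair(b, pair(c, b))))))  →  pair(pair(h(pair(c, pair(c, b))), pair(c, e)), pair(pair(b, e), pair(b, h(pair(b, pair(c, b))))))   [R4 at 1]
2. pair(pair(h(pair(c, pair(c, b))), pair(c, e)), pair(pair(b, e), pair(b, h(pair(b, pair(c, b))))))  →  pair(pair(c, pair(c, e)), pair(pair(b, e), pair(b, h(pair(b, pair(c, b))))))   [R4 at 1.1]
3. pair(pair(c, pair(c, e)), pair(pair(b, e), pair(b, h(pair(b, pair(c, b))))))  →  pair(pair(c, pair(c, e)), pair(pair(b, e), pair(b, b)))   [R4 at 2.2.2]

yes — NF(t₁) = pair(pair(c, pair(c, e)), pair(pair(b, e), pair(b, b))), NF(t₂) = pair(pair(c, pair(c, e)), pair(pair(b, e), pair(b, b)))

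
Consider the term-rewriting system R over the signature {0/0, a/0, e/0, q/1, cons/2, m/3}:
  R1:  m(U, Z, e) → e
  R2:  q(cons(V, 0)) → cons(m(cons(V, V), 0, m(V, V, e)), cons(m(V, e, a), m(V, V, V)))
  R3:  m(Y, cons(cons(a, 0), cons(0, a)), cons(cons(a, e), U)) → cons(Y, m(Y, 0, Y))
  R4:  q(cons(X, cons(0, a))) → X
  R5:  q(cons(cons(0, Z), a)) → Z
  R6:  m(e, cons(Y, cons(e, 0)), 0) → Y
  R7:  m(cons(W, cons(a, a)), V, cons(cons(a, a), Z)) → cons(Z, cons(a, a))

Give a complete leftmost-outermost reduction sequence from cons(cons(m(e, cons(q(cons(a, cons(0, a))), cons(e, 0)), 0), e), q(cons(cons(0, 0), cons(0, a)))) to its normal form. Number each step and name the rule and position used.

cons(cons(a, e), cons(0, 0))

1. cons(cons(m(e, cons(q(cons(a, cons(0, a))), cons(e, 0)), 0), e), q(cons(cons(0, 0), cons(0, a))))  →  cons(cons(q(cons(a, cons(0, a))), e), q(cons(cons(0, 0), cons(0, a))))   [R6 at 1.1]
2. cons(cons(q(cons(a, cons(0, a))), e), q(cons(cons(0, 0), cons(0, a))))  →  cons(cons(a, e), q(cons(cons(0, 0), cons(0, a))))   [R4 at 1.1]
3. cons(cons(a, e), q(cons(cons(0, 0), cons(0, a))))  →  cons(cons(a, e), cons(0, 0))   [R4 at 2]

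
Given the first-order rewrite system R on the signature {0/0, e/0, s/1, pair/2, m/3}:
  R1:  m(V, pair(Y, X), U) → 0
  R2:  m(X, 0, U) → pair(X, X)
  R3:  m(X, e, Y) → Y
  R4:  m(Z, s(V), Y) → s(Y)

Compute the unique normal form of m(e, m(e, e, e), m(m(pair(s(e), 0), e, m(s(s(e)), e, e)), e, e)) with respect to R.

1. m(e, m(e, e, e), m(m(pair(s(e), 0), e, m(s(s(e)), e, e)), e, e))  →  m(e, e, m(m(pair(s(e), 0), e, m(s(s(e)), e, e)), e, e))   [R3 at 2]
2. m(e, e, m(m(pair(s(e), 0), e, m(s(s(e)), e, e)), e, e))  →  m(m(pair(s(e), 0), e, m(s(s(e)), e, e)), e, e)   [R3 at ε]
3. m(m(pair(s(e), 0), e, m(s(s(e)), e, e)), e, e)  →  e   [R3 at ε]

e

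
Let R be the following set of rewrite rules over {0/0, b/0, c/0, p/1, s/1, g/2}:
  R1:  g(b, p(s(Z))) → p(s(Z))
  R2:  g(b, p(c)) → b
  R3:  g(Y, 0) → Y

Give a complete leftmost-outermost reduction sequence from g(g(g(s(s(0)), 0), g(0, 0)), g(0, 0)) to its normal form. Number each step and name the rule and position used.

1. g(g(g(s(s(0)), 0), g(0, 0)), g(0, 0))  →  g(g(s(s(0)), g(0, 0)), g(0, 0))   [R3 at 1.1]
2. g(g(s(s(0)), g(0, 0)), g(0, 0))  →  g(g(s(s(0)), 0), g(0, 0))   [R3 at 1.2]
3. g(g(s(s(0)), 0), g(0, 0))  →  g(s(s(0)), g(0, 0))   [R3 at 1]
4. g(s(s(0)), g(0, 0))  →  g(s(s(0)), 0)   [R3 at 2]
5. g(s(s(0)), 0)  →  s(s(0))   [R3 at ε]

s(s(0))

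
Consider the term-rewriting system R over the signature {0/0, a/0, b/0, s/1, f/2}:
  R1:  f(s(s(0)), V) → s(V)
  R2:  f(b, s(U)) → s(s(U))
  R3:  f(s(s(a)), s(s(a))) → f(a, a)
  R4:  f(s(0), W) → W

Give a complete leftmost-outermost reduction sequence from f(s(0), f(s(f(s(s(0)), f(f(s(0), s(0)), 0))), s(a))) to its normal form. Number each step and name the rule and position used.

s(s(a))

1. f(s(0), f(s(f(s(s(0)), f(f(s(0), s(0)), 0))), s(a)))  →  f(s(f(s(s(0)), f(f(s(0), s(0)), 0))), s(a))   [R4 at ε]
2. f(s(f(s(s(0)), f(f(s(0), s(0)), 0))), s(a))  →  f(s(s(f(f(s(0), s(0)), 0))), s(a))   [R1 at 1.1]
3. f(s(s(f(f(s(0), s(0)), 0))), s(a))  →  f(s(s(f(s(0), 0))), s(a))   [R4 at 1.1.1.1]
4. f(s(s(f(s(0), 0))), s(a))  →  f(s(s(0)), s(a))   [R4 at 1.1.1]
5. f(s(s(0)), s(a))  →  s(s(a))   [R1 at ε]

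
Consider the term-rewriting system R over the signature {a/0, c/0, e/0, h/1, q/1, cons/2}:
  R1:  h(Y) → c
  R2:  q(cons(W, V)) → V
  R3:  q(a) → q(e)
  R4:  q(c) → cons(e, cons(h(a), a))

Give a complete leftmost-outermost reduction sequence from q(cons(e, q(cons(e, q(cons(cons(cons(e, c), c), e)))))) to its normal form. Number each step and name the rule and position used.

1. q(cons(e, q(cons(e, q(cons(cons(cons(e, c), c), e))))))  →  q(cons(e, q(cons(cons(cons(e, c), c), e))))   [R2 at ε]
2. q(cons(e, q(cons(cons(cons(e, c), c), e))))  →  q(cons(cons(cons(e, c), c), e))   [R2 at ε]
3. q(cons(cons(cons(e, c), c), e))  →  e   [R2 at ε]

e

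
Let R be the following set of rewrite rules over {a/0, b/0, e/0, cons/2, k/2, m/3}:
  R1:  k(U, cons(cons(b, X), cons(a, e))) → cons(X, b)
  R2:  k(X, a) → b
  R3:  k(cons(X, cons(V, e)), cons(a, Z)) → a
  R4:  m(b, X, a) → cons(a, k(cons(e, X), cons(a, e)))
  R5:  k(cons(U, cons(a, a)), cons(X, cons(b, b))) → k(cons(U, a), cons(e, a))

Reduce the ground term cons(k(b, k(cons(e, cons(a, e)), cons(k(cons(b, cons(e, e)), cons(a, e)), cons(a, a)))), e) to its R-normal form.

cons(b, e)

1. cons(k(b, k(cons(e, cons(a, e)), cons(k(cons(b, cons(e, e)), cons(a, e)), cons(a, a)))), e)  →  cons(k(b, k(cons(e, cons(a, e)), cons(a, cons(a, a)))), e)   [R3 at 1.2.2.1]
2. cons(k(b, k(cons(e, cons(a, e)), cons(a, cons(a, a)))), e)  →  cons(k(b, a), e)   [R3 at 1.2]
3. cons(k(b, a), e)  →  cons(b, e)   [R2 at 1]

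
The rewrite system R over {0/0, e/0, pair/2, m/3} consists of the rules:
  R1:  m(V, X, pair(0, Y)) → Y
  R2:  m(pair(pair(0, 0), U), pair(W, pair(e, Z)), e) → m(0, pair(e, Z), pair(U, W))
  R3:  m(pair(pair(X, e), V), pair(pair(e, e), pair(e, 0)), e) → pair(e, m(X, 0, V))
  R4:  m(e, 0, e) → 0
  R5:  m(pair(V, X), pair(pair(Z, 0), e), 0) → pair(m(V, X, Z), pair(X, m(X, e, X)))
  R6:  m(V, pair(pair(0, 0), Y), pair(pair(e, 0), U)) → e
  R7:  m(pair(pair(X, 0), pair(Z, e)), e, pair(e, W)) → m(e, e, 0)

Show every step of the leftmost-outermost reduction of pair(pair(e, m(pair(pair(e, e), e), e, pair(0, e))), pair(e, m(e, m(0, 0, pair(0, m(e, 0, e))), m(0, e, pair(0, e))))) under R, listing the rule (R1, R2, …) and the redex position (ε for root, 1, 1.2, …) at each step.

1. pair(pair(e, m(pair(pair(e, e), e), e, pair(0, e))), pair(e, m(e, m(0, 0, pair(0, m(e, 0, e))), m(0, e, pair(0, e)))))  →  pair(pair(e, e), pair(e, m(e, m(0, 0, pair(0, m(e, 0, e))), m(0, e, pair(0, e)))))   [R1 at 1.2]
2. pair(pair(e, e), pair(e, m(e, m(0, 0, pair(0, m(e, 0, e))), m(0, e, pair(0, e)))))  →  pair(pair(e, e), pair(e, m(e, m(e, 0, e), m(0, e, pair(0, e)))))   [R1 at 2.2.2]
3. pair(pair(e, e), pair(e, m(e, m(e, 0, e), m(0, e, pair(0, e)))))  →  pair(pair(e, e), pair(e, m(e, 0, m(0, e, pair(0, e)))))   [R4 at 2.2.2]
4. pair(pair(e, e), pair(e, m(e, 0, m(0, e, pair(0, e)))))  →  pair(pair(e, e), pair(e, m(e, 0, e)))   [R1 at 2.2.3]
5. pair(pair(e, e), pair(e, m(e, 0, e)))  →  pair(pair(e, e), pair(e, 0))   [R4 at 2.2]

pair(pair(e, e), pair(e, 0))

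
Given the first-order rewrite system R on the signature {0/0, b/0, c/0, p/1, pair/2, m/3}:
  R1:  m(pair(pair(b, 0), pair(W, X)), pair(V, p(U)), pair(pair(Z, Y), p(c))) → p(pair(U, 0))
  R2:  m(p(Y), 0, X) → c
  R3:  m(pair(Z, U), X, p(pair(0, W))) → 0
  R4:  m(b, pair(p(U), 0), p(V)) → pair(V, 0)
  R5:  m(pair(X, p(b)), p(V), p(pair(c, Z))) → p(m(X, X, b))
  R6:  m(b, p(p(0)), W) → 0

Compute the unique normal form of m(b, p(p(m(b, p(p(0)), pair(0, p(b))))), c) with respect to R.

1. m(b, p(p(m(b, p(p(0)), pair(0, p(b))))), c)  →  m(b, p(p(0)), c)   [R6 at 2.1.1]
2. m(b, p(p(0)), c)  →  0   [R6 at ε]

0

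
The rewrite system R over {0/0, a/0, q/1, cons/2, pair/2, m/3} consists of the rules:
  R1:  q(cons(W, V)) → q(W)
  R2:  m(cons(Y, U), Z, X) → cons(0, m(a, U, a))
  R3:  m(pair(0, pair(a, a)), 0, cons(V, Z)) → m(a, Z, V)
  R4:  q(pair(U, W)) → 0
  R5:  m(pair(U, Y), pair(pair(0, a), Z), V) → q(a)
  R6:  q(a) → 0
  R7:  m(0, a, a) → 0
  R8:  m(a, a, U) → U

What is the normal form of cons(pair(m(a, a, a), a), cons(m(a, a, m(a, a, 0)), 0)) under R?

1. cons(pair(m(a, a, a), a), cons(m(a, a, m(a, a, 0)), 0))  →  cons(pair(a, a), cons(m(a, a, m(a, a, 0)), 0))   [R8 at 1.1]
2. cons(pair(a, a), cons(m(a, a, m(a, a, 0)), 0))  →  cons(pair(a, a), cons(m(a, a, 0), 0))   [R8 at 2.1]
3. cons(pair(a, a), cons(m(a, a, 0), 0))  →  cons(pair(a, a), cons(0, 0))   [R8 at 2.1]

cons(pair(a, a), cons(0, 0))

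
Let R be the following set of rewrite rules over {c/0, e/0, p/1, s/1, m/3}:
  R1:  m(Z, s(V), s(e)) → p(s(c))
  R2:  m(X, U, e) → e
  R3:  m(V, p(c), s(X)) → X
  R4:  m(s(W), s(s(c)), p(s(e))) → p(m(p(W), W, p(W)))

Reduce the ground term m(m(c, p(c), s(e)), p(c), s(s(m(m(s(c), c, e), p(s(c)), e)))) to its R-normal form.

s(e)

1. m(m(c, p(c), s(e)), p(c), s(s(m(m(s(c), c, e), p(s(c)), e))))  →  s(m(m(s(c), c, e), p(s(c)), e))   [R3 at ε]
2. s(m(m(s(c), c, e), p(s(c)), e))  →  s(e)   [R2 at 1]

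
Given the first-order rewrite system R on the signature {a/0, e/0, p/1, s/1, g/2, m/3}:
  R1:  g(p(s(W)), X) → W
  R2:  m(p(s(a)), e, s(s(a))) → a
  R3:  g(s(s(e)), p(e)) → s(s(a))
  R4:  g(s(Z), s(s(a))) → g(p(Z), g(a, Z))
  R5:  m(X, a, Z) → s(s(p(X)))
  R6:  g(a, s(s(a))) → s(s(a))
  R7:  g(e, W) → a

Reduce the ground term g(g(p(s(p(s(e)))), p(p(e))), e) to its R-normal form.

e

1. g(g(p(s(p(s(e)))), p(p(e))), e)  →  g(p(s(e)), e)   [R1 at 1]
2. g(p(s(e)), e)  →  e   [R1 at ε]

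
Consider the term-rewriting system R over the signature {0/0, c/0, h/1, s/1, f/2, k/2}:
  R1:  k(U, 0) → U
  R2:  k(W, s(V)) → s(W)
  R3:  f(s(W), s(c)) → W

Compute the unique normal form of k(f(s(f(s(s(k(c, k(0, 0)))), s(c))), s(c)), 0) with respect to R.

s(c)

1. k(f(s(f(s(s(k(c, k(0, 0)))), s(c))), s(c)), 0)  →  f(s(f(s(s(k(c, k(0, 0)))), s(c))), s(c))   [R1 at ε]
2. f(s(f(s(s(k(c, k(0, 0)))), s(c))), s(c))  →  f(s(s(k(c, k(0, 0)))), s(c))   [R3 at ε]
3. f(s(s(k(c, k(0, 0)))), s(c))  →  s(k(c, k(0, 0)))   [R3 at ε]
4. s(k(c, k(0, 0)))  →  s(k(c, 0))   [R1 at 1.2]
5. s(k(c, 0))  →  s(c)   [R1 at 1]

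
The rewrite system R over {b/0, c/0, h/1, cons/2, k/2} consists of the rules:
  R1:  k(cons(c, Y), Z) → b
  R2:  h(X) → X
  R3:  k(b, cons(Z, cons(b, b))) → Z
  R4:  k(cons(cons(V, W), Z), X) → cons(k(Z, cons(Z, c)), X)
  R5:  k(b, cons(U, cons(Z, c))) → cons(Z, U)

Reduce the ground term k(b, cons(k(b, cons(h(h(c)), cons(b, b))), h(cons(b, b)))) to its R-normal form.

1. k(b, cons(k(b, cons(h(h(c)), cons(b, b))), h(cons(b, b))))  →  k(b, cons(h(h(c)), h(cons(b, b))))   [R3 at 2.1]
2. k(b, cons(h(h(c)), h(cons(b, b))))  →  k(b, cons(h(c), h(cons(b, b))))   [R2 at 2.1]
3. k(b, cons(h(c), h(cons(b, b))))  →  k(b, cons(c, h(cons(b, b))))   [R2 at 2.1]
4. k(b, cons(c, h(cons(b, b))))  →  k(b, cons(c, cons(b, b)))   [R2 at 2.2]
5. k(b, cons(c, cons(b, b)))  →  c   [R3 at ε]

c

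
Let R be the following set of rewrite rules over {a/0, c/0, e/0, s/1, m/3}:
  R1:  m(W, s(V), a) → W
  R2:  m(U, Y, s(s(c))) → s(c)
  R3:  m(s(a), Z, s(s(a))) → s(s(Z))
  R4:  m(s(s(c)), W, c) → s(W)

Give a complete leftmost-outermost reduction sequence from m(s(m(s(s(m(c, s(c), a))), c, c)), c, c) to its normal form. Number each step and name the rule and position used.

1. m(s(m(s(s(m(c, s(c), a))), c, c)), c, c)  →  m(s(m(s(s(c)), c, c)), c, c)   [R1 at 1.1.1.1.1]
2. m(s(m(s(s(c)), c, c)), c, c)  →  m(s(s(c)), c, c)   [R4 at 1.1]
3. m(s(s(c)), c, c)  →  s(c)   [R4 at ε]

s(c)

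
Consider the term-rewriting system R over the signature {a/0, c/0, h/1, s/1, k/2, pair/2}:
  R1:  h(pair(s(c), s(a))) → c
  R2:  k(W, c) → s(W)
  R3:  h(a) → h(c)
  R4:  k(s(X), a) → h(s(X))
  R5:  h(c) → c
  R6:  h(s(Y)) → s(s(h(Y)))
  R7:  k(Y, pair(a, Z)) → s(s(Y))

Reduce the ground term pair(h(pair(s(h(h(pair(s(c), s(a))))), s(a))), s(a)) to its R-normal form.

1. pair(h(pair(s(h(h(pair(s(c), s(a))))), s(a))), s(a))  →  pair(h(pair(s(h(c)), s(a))), s(a))   [R1 at 1.1.1.1.1]
2. pair(h(pair(s(h(c)), s(a))), s(a))  →  pair(h(pair(s(c), s(a))), s(a))   [R5 at 1.1.1.1]
3. pair(h(pair(s(c), s(a))), s(a))  →  pair(c, s(a))   [R1 at 1]

pair(c, s(a))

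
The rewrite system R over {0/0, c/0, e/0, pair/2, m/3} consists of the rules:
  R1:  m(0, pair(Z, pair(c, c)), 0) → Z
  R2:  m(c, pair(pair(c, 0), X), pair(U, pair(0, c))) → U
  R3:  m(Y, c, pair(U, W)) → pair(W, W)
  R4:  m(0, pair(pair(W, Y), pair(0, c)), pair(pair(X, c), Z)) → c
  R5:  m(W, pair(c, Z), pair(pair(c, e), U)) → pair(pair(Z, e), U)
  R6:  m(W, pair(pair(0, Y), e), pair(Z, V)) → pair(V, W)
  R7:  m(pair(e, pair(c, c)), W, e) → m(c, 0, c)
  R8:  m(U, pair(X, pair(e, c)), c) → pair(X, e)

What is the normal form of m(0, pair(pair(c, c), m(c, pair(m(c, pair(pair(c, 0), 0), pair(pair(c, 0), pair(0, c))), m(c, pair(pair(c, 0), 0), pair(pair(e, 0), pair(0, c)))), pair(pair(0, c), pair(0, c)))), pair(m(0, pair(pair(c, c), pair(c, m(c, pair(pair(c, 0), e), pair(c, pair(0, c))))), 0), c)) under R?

c

1. m(0, pair(pair(c, c), m(c, pair(m(c, pair(pair(c, 0), 0), pair(pair(c, 0), pair(0, c))), m(c, pair(pair(c, 0), 0), pair(pair(e, 0), pair(0, c)))), pair(pair(0, c), pair(0, c)))), pair(m(0, pair(pair(c, c), pair(c, m(c, pair(pair(c, 0), e), pair(c, pair(0, c))))), 0), c))  →  m(0, pair(pair(c, c), m(c, pair(pair(c, 0), m(c, pair(pair(c, 0), 0), pair(pair(e, 0), pair(0, c)))), pair(pair(0, c), pair(0, c)))), pair(m(0, pair(pair(c, c), pair(c, m(c, pair(pair(c, 0), e), pair(c, pair(0, c))))), 0), c))   [R2 at 2.2.2.1]
2. m(0, pair(pair(c, c), m(c, pair(pair(c, 0), m(c, pair(pair(c, 0), 0), pair(pair(e, 0), pair(0, c)))), pair(pair(0, c), pair(0, c)))), pair(m(0, pair(pair(c, c), pair(c, m(c, pair(pair(c, 0), e), pair(c, pair(0, c))))), 0), c))  →  m(0, pair(pair(c, c), pair(0, c)), pair(m(0, pair(pair(c, c), pair(c, m(c, pair(pair(c, 0), e), pair(c, pair(0, c))))), 0), c))   [R2 at 2.2]
3. m(0, pair(pair(c, c), pair(0, c)), pair(m(0, pair(pair(c, c), pair(c, m(c, pair(pair(c, 0), e), pair(c, pair(0, c))))), 0), c))  →  m(0, pair(pair(c, c), pair(0, c)), pair(m(0, pair(pair(c, c), pair(c, c)), 0), c))   [R2 at 3.1.2.2.2]
4. m(0, pair(pair(c, c), pair(0, c)), pair(m(0, pair(pair(c, c), pair(c, c)), 0), c))  →  m(0, pair(pair(c, c), pair(0, c)), pair(pair(c, c), c))   [R1 at 3.1]
5. m(0, pair(pair(c, c), pair(0, c)), pair(pair(c, c), c))  →  c   [R4 at ε]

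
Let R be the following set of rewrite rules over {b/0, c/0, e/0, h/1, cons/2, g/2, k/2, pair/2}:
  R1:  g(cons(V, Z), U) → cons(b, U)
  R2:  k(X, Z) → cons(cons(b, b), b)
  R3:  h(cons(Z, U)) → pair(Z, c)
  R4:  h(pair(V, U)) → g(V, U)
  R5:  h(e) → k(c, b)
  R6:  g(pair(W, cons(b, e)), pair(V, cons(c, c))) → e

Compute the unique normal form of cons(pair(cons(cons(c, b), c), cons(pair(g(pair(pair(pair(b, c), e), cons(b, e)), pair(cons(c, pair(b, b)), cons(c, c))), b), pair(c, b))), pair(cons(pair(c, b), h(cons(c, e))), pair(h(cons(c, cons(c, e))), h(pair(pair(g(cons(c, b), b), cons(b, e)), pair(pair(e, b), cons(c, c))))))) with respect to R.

1. cons(pair(cons(cons(c, b), c), cons(pair(g(pair(pair(pair(b, c), e), cons(b, e)), pair(cons(c, pair(b, b)), cons(c, c))), b), pair(c, b))), pair(cons(pair(c, b), h(cons(c, e))), pair(h(cons(c, cons(c, e))), h(pair(pair(g(cons(c, b), b), cons(b, e)), pair(pair(e, b), cons(c, c)))))))  →  cons(pair(cons(cons(c, b), c), cons(pair(e, b), pair(c, b))), pair(cons(pair(c, b), h(cons(c, e))), pair(h(cons(c, cons(c, e))), h(pair(pair(g(cons(c, b), b), cons(b, e)), pair(pair(e, b), cons(c, c)))))))   [R6 at 1.2.1.1]
2. cons(pair(cons(cons(c, b), c), cons(pair(e, b), pair(c, b))), pair(cons(pair(c, b), h(cons(c, e))), pair(h(cons(c, cons(c, e))), h(pair(pair(g(cons(c, b), b), cons(b, e)), pair(pair(e, b), cons(c, c)))))))  →  cons(pair(cons(cons(c, b), c), cons(pair(e, b), pair(c, b))), pair(cons(pair(c, b), pair(c, c)), pair(h(cons(c, cons(c, e))), h(pair(pair(g(cons(c, b), b), cons(b, e)), pair(pair(e, b), cons(c, c)))))))   [R3 at 2.1.2]
3. cons(pair(cons(cons(c, b), c), cons(pair(e, b), pair(c, b))), pair(cons(pair(c, b), pair(c, c)), pair(h(cons(c, cons(c, e))), h(pair(pair(g(cons(c, b), b), cons(b, e)), pair(pair(e, b), cons(c, c)))))))  →  cons(pair(cons(cons(c, b), c), cons(pair(e, b), pair(c, b))), pair(cons(pair(c, b), pair(c, c)), pair(pair(c, c), h(pair(pair(g(cons(c, b), b), cons(b, e)), pair(pair(e, b), cons(c, c)))))))   [R3 at 2.2.1]
4. cons(pair(cons(cons(c, b), c), cons(pair(e, b), pair(c, b))), pair(cons(pair(c, b), pair(c, c)), pair(pair(c, c), h(pair(pair(g(cons(c, b), b), cons(b, e)), pair(pair(e, b), cons(c, c)))))))  →  cons(pair(cons(cons(c, b), c), cons(pair(e, b), pair(c, b))), pair(cons(pair(c, b), pair(c, c)), pair(pair(c, c), g(pair(g(cons(c, b), b), cons(b, e)), pair(pair(e, b), cons(c, c))))))   [R4 at 2.2.2]
5. cons(pair(cons(cons(c, b), c), cons(pair(e, b), pair(c, b))), pair(cons(pair(c, b), pair(c, c)), pair(pair(c, c), g(pair(g(cons(c, b), b), cons(b, e)), pair(pair(e, b), cons(c, c))))))  →  cons(pair(cons(cons(c, b), c), cons(pair(e, b), pair(c, b))), pair(cons(pair(c, b), pair(c, c)), pair(pair(c, c), e)))   [R6 at 2.2.2]

cons(pair(cons(cons(c, b), c), cons(pair(e, b), pair(c, b))), pair(cons(pair(c, b), pair(c, c)), pair(pair(c, c), e)))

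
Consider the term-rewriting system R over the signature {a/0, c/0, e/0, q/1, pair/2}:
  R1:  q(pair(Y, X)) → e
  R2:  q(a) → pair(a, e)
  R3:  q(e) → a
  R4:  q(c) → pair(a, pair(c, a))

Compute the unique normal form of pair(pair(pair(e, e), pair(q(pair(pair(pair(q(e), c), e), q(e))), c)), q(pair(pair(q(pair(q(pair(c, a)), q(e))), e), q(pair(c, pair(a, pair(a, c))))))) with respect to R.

1. pair(pair(pair(e, e), pair(q(pair(pair(pair(q(e), c), e), q(e))), c)), q(pair(pair(q(pair(q(pair(c, a)), q(e))), e), q(pair(c, pair(a, pair(a, c)))))))  →  pair(pair(pair(e, e), pair(e, c)), q(pair(pair(q(pair(q(pair(c, a)), q(e))), e), q(pair(c, pair(a, pair(a, c)))))))   [R1 at 1.2.1]
2. pair(pair(pair(e, e), pair(e, c)), q(pair(pair(q(pair(q(pair(c, a)), q(e))), e), q(pair(c, pair(a, pair(a, c)))))))  →  pair(pair(pair(e, e), pair(e, c)), e)   [R1 at 2]

pair(pair(pair(e, e), pair(e, c)), e)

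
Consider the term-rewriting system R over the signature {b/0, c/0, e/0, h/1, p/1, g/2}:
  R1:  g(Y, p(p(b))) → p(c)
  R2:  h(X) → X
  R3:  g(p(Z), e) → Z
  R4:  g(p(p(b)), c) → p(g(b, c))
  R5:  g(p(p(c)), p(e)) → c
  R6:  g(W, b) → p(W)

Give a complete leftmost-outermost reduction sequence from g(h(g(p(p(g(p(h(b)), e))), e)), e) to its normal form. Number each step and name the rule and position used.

1. g(h(g(p(p(g(p(h(b)), e))), e)), e)  →  g(g(p(p(g(p(h(b)), e))), e), e)   [R2 at 1]
2. g(g(p(p(g(p(h(b)), e))), e), e)  →  g(p(g(p(h(b)), e)), e)   [R3 at 1]
3. g(p(g(p(h(b)), e)), e)  →  g(p(h(b)), e)   [R3 at ε]
4. g(p(h(b)), e)  →  h(b)   [R3 at ε]
5. h(b)  →  b   [R2 at ε]

b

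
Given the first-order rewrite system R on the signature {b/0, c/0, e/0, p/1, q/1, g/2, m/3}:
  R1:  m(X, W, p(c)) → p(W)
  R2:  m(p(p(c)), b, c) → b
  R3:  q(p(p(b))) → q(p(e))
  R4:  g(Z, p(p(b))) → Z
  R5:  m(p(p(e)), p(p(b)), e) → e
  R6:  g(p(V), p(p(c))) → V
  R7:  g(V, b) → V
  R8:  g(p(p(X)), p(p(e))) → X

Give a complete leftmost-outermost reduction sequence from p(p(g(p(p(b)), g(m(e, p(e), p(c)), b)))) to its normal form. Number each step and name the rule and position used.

1. p(p(g(p(p(b)), g(m(e, p(e), p(c)), b))))  →  p(p(g(p(p(b)), m(e, p(e), p(c)))))   [R7 at 1.1.2]
2. p(p(g(p(p(b)), m(e, p(e), p(c)))))  →  p(p(g(p(p(b)), p(p(e)))))   [R1 at 1.1.2]
3. p(p(g(p(p(b)), p(p(e)))))  →  p(p(b))   [R8 at 1.1]

p(p(b))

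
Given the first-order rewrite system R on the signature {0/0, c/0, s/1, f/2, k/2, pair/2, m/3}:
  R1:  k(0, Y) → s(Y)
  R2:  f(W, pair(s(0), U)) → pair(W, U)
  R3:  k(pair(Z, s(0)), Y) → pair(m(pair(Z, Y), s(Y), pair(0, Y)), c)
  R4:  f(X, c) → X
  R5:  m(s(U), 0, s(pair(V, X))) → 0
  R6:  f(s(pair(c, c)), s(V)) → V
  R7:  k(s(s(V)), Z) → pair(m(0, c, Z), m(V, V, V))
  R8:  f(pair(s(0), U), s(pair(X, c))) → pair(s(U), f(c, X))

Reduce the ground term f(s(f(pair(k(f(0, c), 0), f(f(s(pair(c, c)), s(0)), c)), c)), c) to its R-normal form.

1. f(s(f(pair(k(f(0, c), 0), f(f(s(pair(c, c)), s(0)), c)), c)), c)  →  s(f(pair(k(f(0, c), 0), f(f(s(pair(c, c)), s(0)), c)), c))   [R4 at ε]
2. s(f(pair(k(f(0, c), 0), f(f(s(pair(c, c)), s(0)), c)), c))  →  s(pair(k(f(0, c), 0), f(f(s(pair(c, c)), s(0)), c)))   [R4 at 1]
3. s(pair(k(f(0, c), 0), f(f(s(pair(c, c)), s(0)), c)))  →  s(pair(k(0, 0), f(f(s(pair(c, c)), s(0)), c)))   [R4 at 1.1.1]
4. s(pair(k(0, 0), f(f(s(pair(c, c)), s(0)), c)))  →  s(pair(s(0), f(f(s(pair(c, c)), s(0)), c)))   [R1 at 1.1]
5. s(pair(s(0), f(f(s(pair(c, c)), s(0)), c)))  →  s(pair(s(0), f(s(pair(c, c)), s(0))))   [R4 at 1.2]
6. s(pair(s(0), f(s(pair(c, c)), s(0))))  →  s(pair(s(0), 0))   [R6 at 1.2]

s(pair(s(0), 0))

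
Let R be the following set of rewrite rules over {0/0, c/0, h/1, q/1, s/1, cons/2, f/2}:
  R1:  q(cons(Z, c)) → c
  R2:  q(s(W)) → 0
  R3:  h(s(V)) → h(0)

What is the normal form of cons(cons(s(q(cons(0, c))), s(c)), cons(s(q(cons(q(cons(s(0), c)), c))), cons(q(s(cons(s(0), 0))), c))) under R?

1. cons(cons(s(q(cons(0, c))), s(c)), cons(s(q(cons(q(cons(s(0), c)), c))), cons(q(s(cons(s(0), 0))), c)))  →  cons(cons(s(c), s(c)), cons(s(q(cons(q(cons(s(0), c)), c))), cons(q(s(cons(s(0), 0))), c)))   [R1 at 1.1.1]
2. cons(cons(s(c), s(c)), cons(s(q(cons(q(cons(s(0), c)), c))), cons(q(s(cons(s(0), 0))), c)))  →  cons(cons(s(c), s(c)), cons(s(c), cons(q(s(cons(s(0), 0))), c)))   [R1 at 2.1.1]
3. cons(cons(s(c), s(c)), cons(s(c), cons(q(s(cons(s(0), 0))), c)))  →  cons(cons(s(c), s(c)), cons(s(c), cons(0, c)))   [R2 at 2.2.1]

cons(cons(s(c), s(c)), cons(s(c), cons(0, c)))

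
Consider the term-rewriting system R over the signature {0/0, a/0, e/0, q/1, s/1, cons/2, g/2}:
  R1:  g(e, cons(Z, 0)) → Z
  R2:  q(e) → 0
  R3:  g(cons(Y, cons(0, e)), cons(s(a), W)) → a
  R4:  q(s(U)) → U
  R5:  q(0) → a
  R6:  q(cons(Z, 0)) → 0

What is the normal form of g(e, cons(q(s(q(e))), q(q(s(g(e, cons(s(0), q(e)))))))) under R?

1. g(e, cons(q(s(q(e))), q(q(s(g(e, cons(s(0), q(e))))))))  →  g(e, cons(q(e), q(q(s(g(e, cons(s(0), q(e))))))))   [R4 at 2.1]
2. g(e, cons(q(e), q(q(s(g(e, cons(s(0), q(e))))))))  →  g(e, cons(0, q(q(s(g(e, cons(s(0), q(e))))))))   [R2 at 2.1]
3. g(e, cons(0, q(q(s(g(e, cons(s(0), q(e))))))))  →  g(e, cons(0, q(g(e, cons(s(0), q(e))))))   [R4 at 2.2.1]
4. g(e, cons(0, q(g(e, cons(s(0), q(e))))))  →  g(e, cons(0, q(g(e, cons(s(0), 0)))))   [R2 at 2.2.1.2.2]
5. g(e, cons(0, q(g(e, cons(s(0), 0)))))  →  g(e, cons(0, q(s(0))))   [R1 at 2.2.1]
6. g(e, cons(0, q(s(0))))  →  g(e, cons(0, 0))   [R4 at 2.2]
7. g(e, cons(0, 0))  →  0   [R1 at ε]

0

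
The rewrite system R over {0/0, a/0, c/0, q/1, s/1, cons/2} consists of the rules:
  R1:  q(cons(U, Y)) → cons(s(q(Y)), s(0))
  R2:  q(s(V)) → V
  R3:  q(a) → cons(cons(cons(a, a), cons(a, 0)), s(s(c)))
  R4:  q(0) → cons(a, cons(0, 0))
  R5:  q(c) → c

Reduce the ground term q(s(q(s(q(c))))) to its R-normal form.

1. q(s(q(s(q(c)))))  →  q(s(q(c)))   [R2 at ε]
2. q(s(q(c)))  →  q(c)   [R2 at ε]
3. q(c)  →  c   [R5 at ε]

c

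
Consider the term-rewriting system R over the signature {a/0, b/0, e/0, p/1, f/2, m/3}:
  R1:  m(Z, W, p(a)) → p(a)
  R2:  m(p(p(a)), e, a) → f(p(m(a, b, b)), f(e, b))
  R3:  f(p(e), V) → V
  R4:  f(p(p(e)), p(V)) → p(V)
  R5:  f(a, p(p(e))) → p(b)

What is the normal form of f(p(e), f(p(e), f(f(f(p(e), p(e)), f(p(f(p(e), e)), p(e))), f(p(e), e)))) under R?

e

1. f(p(e), f(p(e), f(f(f(p(e), p(e)), f(p(f(p(e), e)), p(e))), f(p(e), e))))  →  f(p(e), f(f(f(p(e), p(e)), f(p(f(p(e), e)), p(e))), f(p(e), e)))   [R3 at ε]
2. f(p(e), f(f(f(p(e), p(e)), f(p(f(p(e), e)), p(e))), f(p(e), e)))  →  f(f(f(p(e), p(e)), f(p(f(p(e), e)), p(e))), f(p(e), e))   [R3 at ε]
3. f(f(f(p(e), p(e)), f(p(f(p(e), e)), p(e))), f(p(e), e))  →  f(f(p(e), f(p(f(p(e), e)), p(e))), f(p(e), e))   [R3 at 1.1]
4. f(f(p(e), f(p(f(p(e), e)), p(e))), f(p(e), e))  →  f(f(p(f(p(e), e)), p(e)), f(p(e), e))   [R3 at 1]
5. f(f(p(f(p(e), e)), p(e)), f(p(e), e))  →  f(f(p(e), p(e)), f(p(e), e))   [R3 at 1.1.1]
6. f(f(p(e), p(e)), f(p(e), e))  →  f(p(e), f(p(e), e))   [R3 at 1]
7. f(p(e), f(p(e), e))  →  f(p(e), e)   [R3 at ε]
8. f(p(e), e)  →  e   [R3 at ε]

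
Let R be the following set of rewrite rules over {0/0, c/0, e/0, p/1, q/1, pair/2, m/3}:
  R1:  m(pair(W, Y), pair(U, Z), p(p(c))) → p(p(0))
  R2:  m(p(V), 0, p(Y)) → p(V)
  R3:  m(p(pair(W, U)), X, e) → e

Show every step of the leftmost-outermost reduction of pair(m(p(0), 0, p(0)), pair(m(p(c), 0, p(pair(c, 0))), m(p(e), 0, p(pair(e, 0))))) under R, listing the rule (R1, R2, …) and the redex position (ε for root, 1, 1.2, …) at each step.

1. pair(m(p(0), 0, p(0)), pair(m(p(c), 0, p(pair(c, 0))), m(p(e), 0, p(pair(e, 0)))))  →  pair(p(0), pair(m(p(c), 0, p(pair(c, 0))), m(p(e), 0, p(pair(e, 0)))))   [R2 at 1]
2. pair(p(0), pair(m(p(c), 0, p(pair(c, 0))), m(p(e), 0, p(pair(e, 0)))))  →  pair(p(0), pair(p(c), m(p(e), 0, p(pair(e, 0)))))   [R2 at 2.1]
3. pair(p(0), pair(p(c), m(p(e), 0, p(pair(e, 0)))))  →  pair(p(0), pair(p(c), p(e)))   [R2 at 2.2]

pair(p(0), pair(p(c), p(e)))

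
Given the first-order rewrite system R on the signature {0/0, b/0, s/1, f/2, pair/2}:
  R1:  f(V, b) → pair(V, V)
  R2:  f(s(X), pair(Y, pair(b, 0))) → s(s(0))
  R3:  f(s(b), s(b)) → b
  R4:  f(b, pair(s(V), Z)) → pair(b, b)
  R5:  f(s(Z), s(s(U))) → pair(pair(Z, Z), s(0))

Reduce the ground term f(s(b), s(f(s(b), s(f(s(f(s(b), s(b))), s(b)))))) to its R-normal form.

b

1. f(s(b), s(f(s(b), s(f(s(f(s(b), s(b))), s(b))))))  →  f(s(b), s(f(s(b), s(f(s(b), s(b))))))   [R3 at 2.1.2.1.1.1]
2. f(s(b), s(f(s(b), s(f(s(b), s(b))))))  →  f(s(b), s(f(s(b), s(b))))   [R3 at 2.1.2.1]
3. f(s(b), s(f(s(b), s(b))))  →  f(s(b), s(b))   [R3 at 2.1]
4. f(s(b), s(b))  →  b   [R3 at ε]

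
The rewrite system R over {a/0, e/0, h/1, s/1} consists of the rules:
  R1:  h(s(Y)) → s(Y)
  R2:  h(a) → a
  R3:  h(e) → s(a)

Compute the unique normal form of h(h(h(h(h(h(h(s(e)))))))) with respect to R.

1. h(h(h(h(h(h(h(s(e))))))))  →  h(h(h(h(h(h(s(e)))))))   [R1 at 1.1.1.1.1.1]
2. h(h(h(h(h(h(s(e)))))))  →  h(h(h(h(h(s(e))))))   [R1 at 1.1.1.1.1]
3. h(h(h(h(h(s(e))))))  →  h(h(h(h(s(e)))))   [R1 at 1.1.1.1]
4. h(h(h(h(s(e)))))  →  h(h(h(s(e))))   [R1 at 1.1.1]
5. h(h(h(s(e))))  →  h(h(s(e)))   [R1 at 1.1]
6. h(h(s(e)))  →  h(s(e))   [R1 at 1]
7. h(s(e))  →  s(e)   [R1 at ε]

s(e)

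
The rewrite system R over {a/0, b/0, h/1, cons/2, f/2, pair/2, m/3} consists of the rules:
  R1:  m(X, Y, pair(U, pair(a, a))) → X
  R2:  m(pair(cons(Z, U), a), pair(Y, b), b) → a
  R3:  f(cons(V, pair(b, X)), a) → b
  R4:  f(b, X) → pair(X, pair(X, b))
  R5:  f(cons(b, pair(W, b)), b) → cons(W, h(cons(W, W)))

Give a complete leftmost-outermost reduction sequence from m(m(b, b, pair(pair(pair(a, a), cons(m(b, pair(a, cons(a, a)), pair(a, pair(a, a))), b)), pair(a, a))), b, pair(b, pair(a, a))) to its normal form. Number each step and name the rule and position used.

1. m(m(b, b, pair(pair(pair(a, a), cons(m(b, pair(a, cons(a, a)), pair(a, pair(a, a))), b)), pair(a, a))), b, pair(b, pair(a, a)))  →  m(b, b, pair(pair(pair(a, a), cons(m(b, pair(a, cons(a, a)), pair(a, pair(a, a))), b)), pair(a, a)))   [R1 at ε]
2. m(b, b, pair(pair(pair(a, a), cons(m(b, pair(a, cons(a, a)), pair(a, pair(a, a))), b)), pair(a, a)))  →  b   [R1 at ε]

b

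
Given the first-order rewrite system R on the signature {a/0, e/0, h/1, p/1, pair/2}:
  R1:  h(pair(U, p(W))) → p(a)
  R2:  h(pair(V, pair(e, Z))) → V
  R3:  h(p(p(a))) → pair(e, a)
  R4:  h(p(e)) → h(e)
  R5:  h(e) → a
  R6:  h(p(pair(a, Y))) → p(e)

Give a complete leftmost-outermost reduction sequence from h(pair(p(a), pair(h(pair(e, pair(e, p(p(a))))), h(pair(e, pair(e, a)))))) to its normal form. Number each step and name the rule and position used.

p(a)

1. h(pair(p(a), pair(h(pair(e, pair(e, p(p(a))))), h(pair(e, pair(e, a))))))  →  h(pair(p(a), pair(e, h(pair(e, pair(e, a))))))   [R2 at 1.2.1]
2. h(pair(p(a), pair(e, h(pair(e, pair(e, a))))))  →  p(a)   [R2 at ε]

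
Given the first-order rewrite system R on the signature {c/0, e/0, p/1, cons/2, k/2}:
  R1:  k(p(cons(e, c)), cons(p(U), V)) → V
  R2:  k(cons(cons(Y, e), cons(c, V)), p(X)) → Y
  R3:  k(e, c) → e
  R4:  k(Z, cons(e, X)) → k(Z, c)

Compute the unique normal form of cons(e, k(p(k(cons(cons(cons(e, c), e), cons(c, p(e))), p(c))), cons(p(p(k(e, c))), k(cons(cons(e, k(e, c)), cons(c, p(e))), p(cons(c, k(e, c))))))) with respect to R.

cons(e, e)

1. cons(e, k(p(k(cons(cons(cons(e, c), e), cons(c, p(e))), p(c))), cons(p(p(k(e, c))), k(cons(cons(e, k(e, c)), cons(c, p(e))), p(cons(c, k(e, c)))))))  →  cons(e, k(p(cons(e, c)), cons(p(p(k(e, c))), k(cons(cons(e, k(e, c)), cons(c, p(e))), p(cons(c, k(e, c)))))))   [R2 at 2.1.1]
2. cons(e, k(p(cons(e, c)), cons(p(p(k(e, c))), k(cons(cons(e, k(e, c)), cons(c, p(e))), p(cons(c, k(e, c)))))))  →  cons(e, k(cons(cons(e, k(e, c)), cons(c, p(e))), p(cons(c, k(e, c)))))   [R1 at 2]
3. cons(e, k(cons(cons(e, k(e, c)), cons(c, p(e))), p(cons(c, k(e, c)))))  →  cons(e, k(cons(cons(e, e), cons(c, p(e))), p(cons(c, k(e, c)))))   [R3 at 2.1.1.2]
4. cons(e, k(cons(cons(e, e), cons(c, p(e))), p(cons(c, k(e, c)))))  →  cons(e, e)   [R2 at 2]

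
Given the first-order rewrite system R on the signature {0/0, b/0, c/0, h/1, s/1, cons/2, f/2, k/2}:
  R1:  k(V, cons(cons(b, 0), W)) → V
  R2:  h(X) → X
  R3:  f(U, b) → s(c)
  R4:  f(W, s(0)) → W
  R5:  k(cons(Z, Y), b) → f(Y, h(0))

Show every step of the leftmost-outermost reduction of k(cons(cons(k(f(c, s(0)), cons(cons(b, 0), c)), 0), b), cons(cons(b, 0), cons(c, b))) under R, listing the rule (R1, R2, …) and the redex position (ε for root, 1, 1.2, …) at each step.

cons(cons(c, 0), b)

1. k(cons(cons(k(f(c, s(0)), cons(cons(b, 0), c)), 0), b), cons(cons(b, 0), cons(c, b)))  →  cons(cons(k(f(c, s(0)), cons(cons(b, 0), c)), 0), b)   [R1 at ε]
2. cons(cons(k(f(c, s(0)), cons(cons(b, 0), c)), 0), b)  →  cons(cons(f(c, s(0)), 0), b)   [R1 at 1.1]
3. cons(cons(f(c, s(0)), 0), b)  →  cons(cons(c, 0), b)   [R4 at 1.1]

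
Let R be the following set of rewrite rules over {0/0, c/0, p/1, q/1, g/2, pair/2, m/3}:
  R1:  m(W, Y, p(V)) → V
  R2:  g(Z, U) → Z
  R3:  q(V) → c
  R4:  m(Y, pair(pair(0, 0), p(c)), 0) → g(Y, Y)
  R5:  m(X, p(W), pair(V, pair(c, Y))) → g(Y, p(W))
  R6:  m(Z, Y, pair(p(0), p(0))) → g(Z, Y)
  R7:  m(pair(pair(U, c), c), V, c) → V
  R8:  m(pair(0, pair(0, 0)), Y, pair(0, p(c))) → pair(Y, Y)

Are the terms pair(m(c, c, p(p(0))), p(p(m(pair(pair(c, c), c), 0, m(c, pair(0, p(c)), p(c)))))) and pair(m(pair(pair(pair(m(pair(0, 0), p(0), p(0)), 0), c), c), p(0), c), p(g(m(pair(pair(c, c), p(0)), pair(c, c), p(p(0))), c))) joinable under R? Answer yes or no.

yes — NF(t₁) = pair(p(0), p(p(0))), NF(t₂) = pair(p(0), p(p(0)))

Reduce t₁ = pair(m(c, c, p(p(0))), p(p(m(pair(pair(c, c), c), 0, m(c, pair(0, p(c)), p(c)))))):
1. pair(m(c, c, p(p(0))), p(p(m(pair(pair(c, c), c), 0, m(c, pair(0, p(c)), p(c))))))  →  pair(p(0), p(p(m(pair(pair(c, c), c), 0, m(c, pair(0, p(c)), p(c))))))   [R1 at 1]
2. pair(p(0), p(p(m(pair(pair(c, c), c), 0, m(c, pair(0, p(c)), p(c))))))  →  pair(p(0), p(p(m(pair(pair(c, c), c), 0, c))))   [R1 at 2.1.1.3]
3. pair(p(0), p(p(m(pair(pair(c, c), c), 0, c))))  →  pair(p(0), p(p(0)))   [R7 at 2.1.1]

Reduce t₂ = pair(m(pair(pair(pair(m(pair(0, 0), p(0), p(0)), 0), c), c), p(0), c), p(g(m(pair(pair(c, c), p(0)), pair(c, c), p(p(0))), c))):
1. pair(m(pair(pair(pair(m(pair(0, 0), p(0), p(0)), 0), c), c), p(0), c), p(g(m(pair(pair(c, c), p(0)), pair(c, c), p(p(0))), c)))  →  pair(p(0), p(g(m(pair(pair(c, c), p(0)), pair(c, c), p(p(0))), c)))   [R7 at 1]
2. pair(p(0), p(g(m(pair(pair(c, c), p(0)), pair(c, c), p(p(0))), c)))  →  pair(p(0), p(m(pair(pair(c, c), p(0)), pair(c, c), p(p(0)))))   [R2 at 2.1]
3. pair(p(0), p(m(pair(pair(c, c), p(0)), pair(c, c), p(p(0)))))  →  pair(p(0), p(p(0)))   [R1 at 2.1]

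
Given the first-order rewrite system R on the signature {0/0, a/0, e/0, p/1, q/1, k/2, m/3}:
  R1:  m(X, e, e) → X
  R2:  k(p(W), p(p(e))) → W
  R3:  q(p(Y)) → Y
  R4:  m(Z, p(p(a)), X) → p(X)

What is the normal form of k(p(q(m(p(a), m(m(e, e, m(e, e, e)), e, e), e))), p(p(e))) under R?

a

1. k(p(q(m(p(a), m(m(e, e, m(e, e, e)), e, e), e))), p(p(e)))  →  q(m(p(a), m(m(e, e, m(e, e, e)), e, e), e))   [R2 at ε]
2. q(m(p(a), m(m(e, e, m(e, e, e)), e, e), e))  →  q(m(p(a), m(e, e, m(e, e, e)), e))   [R1 at 1.2]
3. q(m(p(a), m(e, e, m(e, e, e)), e))  →  q(m(p(a), m(e, e, e), e))   [R1 at 1.2.3]
4. q(m(p(a), m(e, e, e), e))  →  q(m(p(a), e, e))   [R1 at 1.2]
5. q(m(p(a), e, e))  →  q(p(a))   [R1 at 1]
6. q(p(a))  →  a   [R3 at ε]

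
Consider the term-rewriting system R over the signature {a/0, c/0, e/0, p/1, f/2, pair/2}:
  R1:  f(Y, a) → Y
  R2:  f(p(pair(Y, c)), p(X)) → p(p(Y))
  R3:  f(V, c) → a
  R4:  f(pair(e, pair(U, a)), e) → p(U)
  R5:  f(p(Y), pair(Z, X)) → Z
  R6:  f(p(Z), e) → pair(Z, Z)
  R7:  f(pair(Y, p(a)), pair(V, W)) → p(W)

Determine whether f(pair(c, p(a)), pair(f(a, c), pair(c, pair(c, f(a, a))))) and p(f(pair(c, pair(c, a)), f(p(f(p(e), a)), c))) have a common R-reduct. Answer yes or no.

Reduce t₁ = f(pair(c, p(a)), pair(f(a, c), pair(c, pair(c, f(a, a))))):
1. f(pair(c, p(a)), pair(f(a, c), pair(c, pair(c, f(a, a)))))  →  p(pair(c, pair(c, f(a, a))))   [R7 at ε]
2. p(pair(c, pair(c, f(a, a))))  →  p(pair(c, pair(c, a)))   [R1 at 1.2.2]

Reduce t₂ = p(f(pair(c, pair(c, a)), f(p(f(p(e), a)), c))):
1. p(f(pair(c, pair(c, a)), f(p(f(p(e), a)), c)))  →  p(f(pair(c, pair(c, a)), a))   [R3 at 1.2]
2. p(f(pair(c, pair(c, a)), a))  →  p(pair(c, pair(c, a)))   [R1 at 1]

yes — NF(t₁) = p(pair(c, pair(c, a))), NF(t₂) = p(pair(c, pair(c, a)))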